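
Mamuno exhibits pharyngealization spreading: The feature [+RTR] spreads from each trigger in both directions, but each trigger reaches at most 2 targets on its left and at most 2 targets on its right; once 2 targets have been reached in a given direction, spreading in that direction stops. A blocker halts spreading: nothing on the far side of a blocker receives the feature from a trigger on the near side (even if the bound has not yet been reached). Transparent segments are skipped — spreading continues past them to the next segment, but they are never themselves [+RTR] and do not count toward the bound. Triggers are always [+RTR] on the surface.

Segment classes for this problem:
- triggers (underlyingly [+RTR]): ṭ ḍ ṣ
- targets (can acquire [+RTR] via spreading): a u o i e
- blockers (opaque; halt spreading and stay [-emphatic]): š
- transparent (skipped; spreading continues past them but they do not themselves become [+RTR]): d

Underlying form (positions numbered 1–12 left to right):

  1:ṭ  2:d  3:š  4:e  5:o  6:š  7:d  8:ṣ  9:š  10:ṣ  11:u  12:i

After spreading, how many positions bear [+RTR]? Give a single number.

5

From /ṭ/ at 1 rightward: 2 /d/ transparent; 3 /š/ blocks.
From /ṭ/ at 1 leftward: word edge.
From /ṣ/ at 8 rightward: 9 /š/ blocks.
From /ṣ/ at 8 leftward: 7 /d/ transparent; 6 /š/ blocks.
From /ṣ/ at 10 rightward: 11 /u/ → [+RTR]; 12 /i/ → [+RTR]; bound reached.
From /ṣ/ at 10 leftward: 9 /š/ blocks.
Targets with no active source: positions 4 5 stay [-emphatic].
[+RTR] positions on the surface: 1 8 10 11 12.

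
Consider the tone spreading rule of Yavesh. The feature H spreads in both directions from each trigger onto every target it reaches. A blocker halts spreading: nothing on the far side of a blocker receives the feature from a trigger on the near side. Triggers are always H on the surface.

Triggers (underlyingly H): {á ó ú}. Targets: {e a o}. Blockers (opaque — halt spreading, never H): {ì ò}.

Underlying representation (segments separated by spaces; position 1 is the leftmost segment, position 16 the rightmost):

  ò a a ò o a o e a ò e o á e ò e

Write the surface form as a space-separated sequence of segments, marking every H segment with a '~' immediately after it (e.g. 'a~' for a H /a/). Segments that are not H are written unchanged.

ò a a ò o a o e a ò e~ o~ á~ e~ ò e

From /á/ at 13 rightward: 14 /e/ → H; 15 /ò/ blocks.
From /á/ at 13 leftward: 12 /o/ → H; 11 /e/ → H; 10 /ò/ blocks.
Targets with no active source: positions 2 3 5 6 7 8 9 16 stay [-high tone].
H positions on the surface: 11 12 13 14.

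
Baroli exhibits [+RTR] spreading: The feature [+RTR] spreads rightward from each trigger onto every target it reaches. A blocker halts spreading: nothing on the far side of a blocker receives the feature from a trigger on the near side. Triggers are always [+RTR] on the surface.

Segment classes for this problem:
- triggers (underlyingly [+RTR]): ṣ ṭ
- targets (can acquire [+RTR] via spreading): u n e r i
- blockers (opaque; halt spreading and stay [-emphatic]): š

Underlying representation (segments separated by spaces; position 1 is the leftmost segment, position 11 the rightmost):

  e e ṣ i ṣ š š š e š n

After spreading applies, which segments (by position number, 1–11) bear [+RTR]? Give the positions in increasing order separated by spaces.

From /ṣ/ at 3 rightward: 4 /i/ → [+RTR]; 5 /ṣ/ is itself a trigger — this domain ends here.
From /ṣ/ at 5 rightward: 6 /š/ blocks.
Targets with no active source: positions 1 2 9 11 stay [-emphatic].

3 4 5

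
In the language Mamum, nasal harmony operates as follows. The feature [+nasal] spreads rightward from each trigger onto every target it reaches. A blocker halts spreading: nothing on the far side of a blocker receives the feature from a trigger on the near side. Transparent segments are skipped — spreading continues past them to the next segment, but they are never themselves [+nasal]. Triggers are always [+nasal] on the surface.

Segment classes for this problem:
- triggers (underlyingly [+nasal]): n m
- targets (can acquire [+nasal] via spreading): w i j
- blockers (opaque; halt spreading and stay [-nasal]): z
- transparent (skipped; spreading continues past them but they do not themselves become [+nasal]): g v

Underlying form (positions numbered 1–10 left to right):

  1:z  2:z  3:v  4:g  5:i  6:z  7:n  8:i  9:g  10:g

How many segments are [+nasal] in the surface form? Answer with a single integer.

From /n/ at 7 rightward: 8 /i/ → [+nasal]; 9 /g/ transparent; 10 /g/ transparent; word edge.
Target with no active source: position 5 stays [-nasal].
[+nasal] positions on the surface: 7 8.

2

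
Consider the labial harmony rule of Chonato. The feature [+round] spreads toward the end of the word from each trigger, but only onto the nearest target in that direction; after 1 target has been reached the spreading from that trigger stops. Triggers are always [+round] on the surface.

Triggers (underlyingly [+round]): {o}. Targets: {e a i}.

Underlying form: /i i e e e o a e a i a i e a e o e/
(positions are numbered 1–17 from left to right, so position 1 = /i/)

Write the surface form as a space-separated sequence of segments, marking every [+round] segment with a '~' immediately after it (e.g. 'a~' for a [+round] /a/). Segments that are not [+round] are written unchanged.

From /o/ at 6 rightward: 7 /a/ → [+round]; bound reached.
From /o/ at 16 rightward: 17 /e/ → [+round]; bound reached.
Targets with no active source: positions 1 2 3 4 5 8 9 10 11 12 13 14 15 stay [-round].
[+round] positions on the surface: 6 7 16 17.

i i e e e o~ a~ e a i a i e a e o~ e~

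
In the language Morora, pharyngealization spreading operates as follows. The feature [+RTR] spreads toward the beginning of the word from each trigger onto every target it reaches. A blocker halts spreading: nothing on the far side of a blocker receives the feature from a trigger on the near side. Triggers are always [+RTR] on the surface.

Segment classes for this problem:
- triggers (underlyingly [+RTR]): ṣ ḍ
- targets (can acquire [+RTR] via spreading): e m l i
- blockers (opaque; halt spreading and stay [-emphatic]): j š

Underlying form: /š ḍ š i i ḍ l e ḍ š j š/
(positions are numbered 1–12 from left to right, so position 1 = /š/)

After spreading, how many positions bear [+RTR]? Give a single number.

7

From /ḍ/ at 2 leftward: 1 /š/ blocks.
From /ḍ/ at 6 leftward: 5 /i/ → [+RTR]; 4 /i/ → [+RTR]; 3 /š/ blocks.
From /ḍ/ at 9 leftward: 8 /e/ → [+RTR]; 7 /l/ → [+RTR]; 6 /ḍ/ is itself a trigger — this domain ends here.
[+RTR] positions on the surface: 2 4 5 6 7 8 9.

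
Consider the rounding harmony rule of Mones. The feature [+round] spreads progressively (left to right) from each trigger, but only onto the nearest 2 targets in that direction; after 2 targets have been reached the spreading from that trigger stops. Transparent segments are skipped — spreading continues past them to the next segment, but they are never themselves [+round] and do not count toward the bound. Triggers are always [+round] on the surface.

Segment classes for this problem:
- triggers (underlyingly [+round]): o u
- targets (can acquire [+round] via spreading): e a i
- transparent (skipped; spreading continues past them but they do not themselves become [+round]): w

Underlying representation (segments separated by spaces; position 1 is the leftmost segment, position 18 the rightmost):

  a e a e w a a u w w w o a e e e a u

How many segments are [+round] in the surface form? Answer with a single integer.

From /u/ at 8 rightward: 9 /w/ transparent; 10 /w/ transparent; 11 /w/ transparent; 12 /o/ is itself a trigger — this domain ends here.
From /o/ at 12 rightward: 13 /a/ → [+round]; 14 /e/ → [+round]; bound reached.
From /u/ at 18 rightward: word edge.
Targets with no active source: positions 1 2 3 4 6 7 15 16 17 stay [-round].
[+round] positions on the surface: 8 12 13 14 18.

5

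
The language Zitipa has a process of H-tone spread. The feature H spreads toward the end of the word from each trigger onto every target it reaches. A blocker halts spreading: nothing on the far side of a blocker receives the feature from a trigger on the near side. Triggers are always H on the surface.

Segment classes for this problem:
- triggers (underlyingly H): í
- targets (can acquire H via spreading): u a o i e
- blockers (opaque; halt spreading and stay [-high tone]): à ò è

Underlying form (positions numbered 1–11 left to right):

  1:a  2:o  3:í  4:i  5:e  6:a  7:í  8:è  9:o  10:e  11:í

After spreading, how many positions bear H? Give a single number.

6

From /í/ at 3 rightward: 4 /i/ → H; 5 /e/ → H; 6 /a/ → H; 7 /í/ is itself a trigger — this domain ends here.
From /í/ at 7 rightward: 8 /è/ blocks.
From /í/ at 11 rightward: word edge.
Targets with no active source: positions 1 2 9 10 stay [-high tone].
H positions on the surface: 3 4 5 6 7 11.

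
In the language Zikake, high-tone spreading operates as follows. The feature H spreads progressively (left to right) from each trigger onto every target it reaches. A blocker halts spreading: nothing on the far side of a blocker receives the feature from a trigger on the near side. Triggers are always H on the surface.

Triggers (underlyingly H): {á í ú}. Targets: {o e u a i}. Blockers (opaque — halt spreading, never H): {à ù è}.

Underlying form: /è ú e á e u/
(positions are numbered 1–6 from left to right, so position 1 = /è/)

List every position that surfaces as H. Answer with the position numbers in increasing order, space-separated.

2 3 4 5 6

From /ú/ at 2 rightward: 3 /e/ → H; 4 /á/ is itself a trigger — this domain ends here.
From /á/ at 4 rightward: 5 /e/ → H; 6 /u/ → H; word edge.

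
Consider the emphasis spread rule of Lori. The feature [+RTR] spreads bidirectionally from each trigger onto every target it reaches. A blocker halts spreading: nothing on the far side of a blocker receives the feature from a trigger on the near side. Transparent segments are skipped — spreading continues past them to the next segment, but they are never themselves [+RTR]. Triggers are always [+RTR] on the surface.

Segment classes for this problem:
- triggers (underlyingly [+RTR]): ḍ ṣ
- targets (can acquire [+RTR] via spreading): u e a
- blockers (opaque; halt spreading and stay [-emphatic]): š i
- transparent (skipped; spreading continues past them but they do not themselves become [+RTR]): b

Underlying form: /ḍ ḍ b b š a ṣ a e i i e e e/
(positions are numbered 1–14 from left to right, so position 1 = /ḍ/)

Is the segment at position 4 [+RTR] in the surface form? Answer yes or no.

no

From /ḍ/ at 1 rightward: 2 /ḍ/ is itself a trigger — this domain ends here.
From /ḍ/ at 1 leftward: word edge.
From /ḍ/ at 2 rightward: 3 /b/ transparent; 4 /b/ transparent; 5 /š/ blocks.
From /ḍ/ at 2 leftward: 1 /ḍ/ is itself a trigger — this domain ends here.
From /ṣ/ at 7 rightward: 8 /a/ → [+RTR]; 9 /e/ → [+RTR]; 10 /i/ blocks.
From /ṣ/ at 7 leftward: 6 /a/ → [+RTR]; 5 /š/ blocks.
Targets with no active source: positions 12 13 14 stay [-emphatic].
[+RTR] positions on the surface: 1 2 6 7 8 9.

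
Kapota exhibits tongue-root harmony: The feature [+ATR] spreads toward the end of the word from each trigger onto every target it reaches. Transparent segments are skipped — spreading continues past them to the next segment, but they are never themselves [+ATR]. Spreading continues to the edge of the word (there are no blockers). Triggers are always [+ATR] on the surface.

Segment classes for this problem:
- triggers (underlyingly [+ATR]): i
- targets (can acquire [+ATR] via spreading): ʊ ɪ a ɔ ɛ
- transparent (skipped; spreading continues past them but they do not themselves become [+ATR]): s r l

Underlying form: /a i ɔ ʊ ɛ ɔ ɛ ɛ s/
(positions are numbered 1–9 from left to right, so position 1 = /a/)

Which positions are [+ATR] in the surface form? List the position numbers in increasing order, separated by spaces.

From /i/ at 2 rightward: 3 /ɔ/ → [+ATR]; 4 /ʊ/ → [+ATR]; 5 /ɛ/ → [+ATR]; 6 /ɔ/ → [+ATR]; 7 /ɛ/ → [+ATR]; 8 /ɛ/ → [+ATR]; 9 /s/ transparent; word edge.
Target with no active source: position 1 stays [-ATR].

2 3 4 5 6 7 8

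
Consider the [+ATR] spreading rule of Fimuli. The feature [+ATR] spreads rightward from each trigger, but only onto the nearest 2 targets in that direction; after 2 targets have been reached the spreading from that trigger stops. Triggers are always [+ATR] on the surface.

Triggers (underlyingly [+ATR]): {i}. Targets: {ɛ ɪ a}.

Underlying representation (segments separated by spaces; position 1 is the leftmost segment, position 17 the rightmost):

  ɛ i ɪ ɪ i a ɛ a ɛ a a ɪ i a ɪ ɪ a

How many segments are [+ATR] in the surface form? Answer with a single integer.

From /i/ at 2 rightward: 3 /ɪ/ → [+ATR]; 4 /ɪ/ → [+ATR]; bound reached.
From /i/ at 5 rightward: 6 /a/ → [+ATR]; 7 /ɛ/ → [+ATR]; bound reached.
From /i/ at 13 rightward: 14 /a/ → [+ATR]; 15 /ɪ/ → [+ATR]; bound reached.
Targets with no active source: positions 1 8 9 10 11 12 16 17 stay [-ATR].
[+ATR] positions on the surface: 2 3 4 5 6 7 13 14 15.

9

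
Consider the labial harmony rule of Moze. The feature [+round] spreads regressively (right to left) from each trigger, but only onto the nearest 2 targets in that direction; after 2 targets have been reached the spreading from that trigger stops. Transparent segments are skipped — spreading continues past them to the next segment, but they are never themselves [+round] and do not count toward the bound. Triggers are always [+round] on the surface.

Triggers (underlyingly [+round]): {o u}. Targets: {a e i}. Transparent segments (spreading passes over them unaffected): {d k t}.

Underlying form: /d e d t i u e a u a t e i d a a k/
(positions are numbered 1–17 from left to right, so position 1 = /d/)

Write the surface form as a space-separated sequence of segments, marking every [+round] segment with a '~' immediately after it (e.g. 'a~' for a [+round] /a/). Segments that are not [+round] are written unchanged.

d e~ d t i~ u~ e~ a~ u~ a t e i d a a k

From /u/ at 6 leftward: 5 /i/ → [+round]; 4 /t/ transparent; 3 /d/ transparent; 2 /e/ → [+round]; bound reached.
From /u/ at 9 leftward: 8 /a/ → [+round]; 7 /e/ → [+round]; bound reached.
Targets with no active source: positions 10 12 13 15 16 stay [-round].
[+round] positions on the surface: 2 5 6 7 8 9.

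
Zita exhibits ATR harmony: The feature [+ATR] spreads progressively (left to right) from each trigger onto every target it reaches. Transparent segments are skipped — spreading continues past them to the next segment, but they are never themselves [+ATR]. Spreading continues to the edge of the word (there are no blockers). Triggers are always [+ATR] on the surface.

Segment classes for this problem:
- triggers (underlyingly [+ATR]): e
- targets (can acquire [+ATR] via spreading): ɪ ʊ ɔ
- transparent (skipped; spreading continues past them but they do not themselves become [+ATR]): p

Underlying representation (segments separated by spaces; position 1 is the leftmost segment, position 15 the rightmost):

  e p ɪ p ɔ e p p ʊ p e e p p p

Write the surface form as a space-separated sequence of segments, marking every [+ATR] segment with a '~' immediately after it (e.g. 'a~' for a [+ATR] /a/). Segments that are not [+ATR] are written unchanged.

e~ p ɪ~ p ɔ~ e~ p p ʊ~ p e~ e~ p p p

From /e/ at 1 rightward: 2 /p/ transparent; 3 /ɪ/ → [+ATR]; 4 /p/ transparent; 5 /ɔ/ → [+ATR]; 6 /e/ is itself a trigger — this domain ends here.
From /e/ at 6 rightward: 7 /p/ transparent; 8 /p/ transparent; 9 /ʊ/ → [+ATR]; 10 /p/ transparent; 11 /e/ is itself a trigger — this domain ends here.
From /e/ at 11 rightward: 12 /e/ is itself a trigger — this domain ends here.
From /e/ at 12 rightward: 13 /p/ transparent; 14 /p/ transparent; 15 /p/ transparent; word edge.
[+ATR] positions on the surface: 1 3 5 6 9 11 12.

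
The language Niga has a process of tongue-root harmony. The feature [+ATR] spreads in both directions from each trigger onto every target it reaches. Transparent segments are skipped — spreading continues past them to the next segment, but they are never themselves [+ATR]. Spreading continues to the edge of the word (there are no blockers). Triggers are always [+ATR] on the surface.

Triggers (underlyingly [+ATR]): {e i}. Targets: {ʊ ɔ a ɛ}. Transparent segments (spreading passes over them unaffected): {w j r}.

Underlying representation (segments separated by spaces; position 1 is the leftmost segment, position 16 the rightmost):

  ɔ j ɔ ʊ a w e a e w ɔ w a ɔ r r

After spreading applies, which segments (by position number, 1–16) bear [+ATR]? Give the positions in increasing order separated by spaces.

From /e/ at 7 rightward: 8 /a/ → [+ATR]; 9 /e/ is itself a trigger — this domain ends here.
From /e/ at 7 leftward: 6 /w/ transparent; 5 /a/ → [+ATR]; 4 /ʊ/ → [+ATR]; 3 /ɔ/ → [+ATR]; 2 /j/ transparent; 1 /ɔ/ → [+ATR]; word edge.
From /e/ at 9 rightward: 10 /w/ transparent; 11 /ɔ/ → [+ATR]; 12 /w/ transparent; 13 /a/ → [+ATR]; 14 /ɔ/ → [+ATR]; 15 /r/ transparent; 16 /r/ transparent; word edge.
From /e/ at 9 leftward: 8 /a/ → [+ATR]; 7 /e/ is itself a trigger — this domain ends here.

1 3 4 5 7 8 9 11 13 14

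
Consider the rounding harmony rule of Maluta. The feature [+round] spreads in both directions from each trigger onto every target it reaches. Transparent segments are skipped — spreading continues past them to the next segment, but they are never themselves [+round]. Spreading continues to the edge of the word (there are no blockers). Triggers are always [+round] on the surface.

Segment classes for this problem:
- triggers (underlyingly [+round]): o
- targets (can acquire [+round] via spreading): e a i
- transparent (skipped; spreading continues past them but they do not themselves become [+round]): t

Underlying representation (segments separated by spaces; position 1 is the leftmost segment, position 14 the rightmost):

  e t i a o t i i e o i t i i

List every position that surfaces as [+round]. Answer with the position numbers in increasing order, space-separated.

1 3 4 5 7 8 9 10 11 13 14

From /o/ at 5 rightward: 6 /t/ transparent; 7 /i/ → [+round]; 8 /i/ → [+round]; 9 /e/ → [+round]; 10 /o/ is itself a trigger — this domain ends here.
From /o/ at 5 leftward: 4 /a/ → [+round]; 3 /i/ → [+round]; 2 /t/ transparent; 1 /e/ → [+round]; word edge.
From /o/ at 10 rightward: 11 /i/ → [+round]; 12 /t/ transparent; 13 /i/ → [+round]; 14 /i/ → [+round]; word edge.
From /o/ at 10 leftward: 9 /e/ → [+round]; 8 /i/ → [+round]; 7 /i/ → [+round]; 6 /t/ transparent; 5 /o/ is itself a trigger — this domain ends here.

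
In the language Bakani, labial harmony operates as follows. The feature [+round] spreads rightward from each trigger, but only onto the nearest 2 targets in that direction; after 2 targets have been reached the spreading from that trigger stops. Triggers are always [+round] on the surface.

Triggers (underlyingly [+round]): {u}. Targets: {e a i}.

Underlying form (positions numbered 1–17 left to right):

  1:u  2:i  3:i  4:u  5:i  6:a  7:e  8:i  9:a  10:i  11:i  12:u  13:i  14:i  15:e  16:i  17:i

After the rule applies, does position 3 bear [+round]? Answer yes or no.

yes

From /u/ at 1 rightward: 2 /i/ → [+round]; 3 /i/ → [+round]; bound reached.
From /u/ at 4 rightward: 5 /i/ → [+round]; 6 /a/ → [+round]; bound reached.
From /u/ at 12 rightward: 13 /i/ → [+round]; 14 /i/ → [+round]; bound reached.
Targets with no active source: positions 7 8 9 10 11 15 16 17 stay [-round].
[+round] positions on the surface: 1 2 3 4 5 6 12 13 14.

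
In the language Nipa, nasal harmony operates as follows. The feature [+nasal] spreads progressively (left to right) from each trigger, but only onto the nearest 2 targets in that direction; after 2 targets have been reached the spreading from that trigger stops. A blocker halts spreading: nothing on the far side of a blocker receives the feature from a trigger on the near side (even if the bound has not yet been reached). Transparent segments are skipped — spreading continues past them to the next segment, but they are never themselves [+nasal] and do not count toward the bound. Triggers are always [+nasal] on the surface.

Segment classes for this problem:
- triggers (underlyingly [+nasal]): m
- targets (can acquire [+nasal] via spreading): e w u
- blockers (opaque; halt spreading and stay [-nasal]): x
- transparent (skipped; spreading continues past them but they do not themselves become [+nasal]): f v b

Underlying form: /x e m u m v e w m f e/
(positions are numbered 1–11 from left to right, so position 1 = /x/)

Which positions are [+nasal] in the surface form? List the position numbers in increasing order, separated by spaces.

From /m/ at 3 rightward: 4 /u/ → [+nasal]; 5 /m/ is itself a trigger — this domain ends here.
From /m/ at 5 rightward: 6 /v/ transparent; 7 /e/ → [+nasal]; 8 /w/ → [+nasal]; bound reached.
From /m/ at 9 rightward: 10 /f/ transparent; 11 /e/ → [+nasal]; word edge.
Target with no active source: position 2 stays [-nasal].

3 4 5 7 8 9 11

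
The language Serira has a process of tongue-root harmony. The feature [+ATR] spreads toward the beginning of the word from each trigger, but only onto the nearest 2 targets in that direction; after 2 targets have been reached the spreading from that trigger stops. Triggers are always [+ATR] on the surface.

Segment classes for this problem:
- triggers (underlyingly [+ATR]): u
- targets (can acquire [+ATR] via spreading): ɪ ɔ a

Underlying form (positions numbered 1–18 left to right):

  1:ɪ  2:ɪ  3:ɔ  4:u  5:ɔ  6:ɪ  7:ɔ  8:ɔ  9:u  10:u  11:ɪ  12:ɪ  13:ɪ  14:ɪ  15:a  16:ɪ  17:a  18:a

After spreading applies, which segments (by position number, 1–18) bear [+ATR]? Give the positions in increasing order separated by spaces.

From /u/ at 4 leftward: 3 /ɔ/ → [+ATR]; 2 /ɪ/ → [+ATR]; bound reached.
From /u/ at 9 leftward: 8 /ɔ/ → [+ATR]; 7 /ɔ/ → [+ATR]; bound reached.
From /u/ at 10 leftward: 9 /u/ is itself a trigger — this domain ends here.
Targets with no active source: positions 1 5 6 11 12 13 14 15 16 17 18 stay [-ATR].

2 3 4 7 8 9 10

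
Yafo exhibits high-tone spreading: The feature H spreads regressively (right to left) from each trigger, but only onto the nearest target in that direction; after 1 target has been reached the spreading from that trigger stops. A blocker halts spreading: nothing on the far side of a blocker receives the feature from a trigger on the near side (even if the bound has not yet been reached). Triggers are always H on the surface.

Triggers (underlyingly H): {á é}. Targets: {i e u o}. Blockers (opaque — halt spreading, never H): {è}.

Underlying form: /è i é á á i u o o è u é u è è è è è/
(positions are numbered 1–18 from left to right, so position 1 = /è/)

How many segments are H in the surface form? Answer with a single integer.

From /é/ at 3 leftward: 2 /i/ → H; bound reached.
From /á/ at 4 leftward: 3 /é/ is itself a trigger — this domain ends here.
From /á/ at 5 leftward: 4 /á/ is itself a trigger — this domain ends here.
From /é/ at 12 leftward: 11 /u/ → H; bound reached.
Targets with no active source: positions 6 7 8 9 13 stay [-high tone].
H positions on the surface: 2 3 4 5 11 12.

6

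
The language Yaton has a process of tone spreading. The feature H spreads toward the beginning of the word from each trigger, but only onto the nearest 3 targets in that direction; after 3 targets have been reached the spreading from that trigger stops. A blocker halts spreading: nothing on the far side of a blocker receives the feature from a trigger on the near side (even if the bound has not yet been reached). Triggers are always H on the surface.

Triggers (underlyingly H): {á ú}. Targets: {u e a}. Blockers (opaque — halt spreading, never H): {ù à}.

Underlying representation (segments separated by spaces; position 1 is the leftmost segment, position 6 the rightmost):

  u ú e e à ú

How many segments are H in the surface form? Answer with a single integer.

From /ú/ at 2 leftward: 1 /u/ → H; word edge.
From /ú/ at 6 leftward: 5 /à/ blocks.
Targets with no active source: positions 3 4 stay [-high tone].
H positions on the surface: 1 2 6.

3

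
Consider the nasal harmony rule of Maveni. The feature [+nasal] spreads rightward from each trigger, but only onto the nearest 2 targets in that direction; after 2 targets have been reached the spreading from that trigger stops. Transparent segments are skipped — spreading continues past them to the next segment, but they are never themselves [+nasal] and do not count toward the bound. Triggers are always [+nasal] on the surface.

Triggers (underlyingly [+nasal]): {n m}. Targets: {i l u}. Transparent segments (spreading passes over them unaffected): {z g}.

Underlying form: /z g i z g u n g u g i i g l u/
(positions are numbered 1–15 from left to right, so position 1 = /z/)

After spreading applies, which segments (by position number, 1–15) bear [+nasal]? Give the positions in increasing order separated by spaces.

From /n/ at 7 rightward: 8 /g/ transparent; 9 /u/ → [+nasal]; 10 /g/ transparent; 11 /i/ → [+nasal]; bound reached.
Targets with no active source: positions 3 6 12 14 15 stay [-nasal].

7 9 11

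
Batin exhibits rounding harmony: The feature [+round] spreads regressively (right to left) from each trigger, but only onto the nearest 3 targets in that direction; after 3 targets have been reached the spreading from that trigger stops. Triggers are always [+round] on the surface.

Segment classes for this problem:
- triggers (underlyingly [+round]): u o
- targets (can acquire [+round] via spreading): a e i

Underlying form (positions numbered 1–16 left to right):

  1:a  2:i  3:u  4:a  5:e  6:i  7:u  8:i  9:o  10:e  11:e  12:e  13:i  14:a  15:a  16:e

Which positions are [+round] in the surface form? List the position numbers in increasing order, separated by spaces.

1 2 3 4 5 6 7 8 9

From /u/ at 3 leftward: 2 /i/ → [+round]; 1 /a/ → [+round]; word edge.
From /u/ at 7 leftward: 6 /i/ → [+round]; 5 /e/ → [+round]; 4 /a/ → [+round]; bound reached.
From /o/ at 9 leftward: 8 /i/ → [+round]; 7 /u/ is itself a trigger — this domain ends here.
Targets with no active source: positions 10 11 12 13 14 15 16 stay [-round].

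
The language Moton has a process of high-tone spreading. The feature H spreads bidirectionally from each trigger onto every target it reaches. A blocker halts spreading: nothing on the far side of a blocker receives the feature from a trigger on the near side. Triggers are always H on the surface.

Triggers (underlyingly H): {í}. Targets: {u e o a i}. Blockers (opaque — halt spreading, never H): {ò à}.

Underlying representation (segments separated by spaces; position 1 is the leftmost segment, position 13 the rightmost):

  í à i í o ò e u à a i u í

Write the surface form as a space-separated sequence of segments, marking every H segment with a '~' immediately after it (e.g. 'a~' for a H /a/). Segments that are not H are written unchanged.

í~ à i~ í~ o~ ò e u à a~ i~ u~ í~

From /í/ at 1 rightward: 2 /à/ blocks.
From /í/ at 1 leftward: word edge.
From /í/ at 4 rightward: 5 /o/ → H; 6 /ò/ blocks.
From /í/ at 4 leftward: 3 /i/ → H; 2 /à/ blocks.
From /í/ at 13 rightward: word edge.
From /í/ at 13 leftward: 12 /u/ → H; 11 /i/ → H; 10 /a/ → H; 9 /à/ blocks.
Targets with no active source: positions 7 8 stay [-high tone].
H positions on the surface: 1 3 4 5 10 11 12 13.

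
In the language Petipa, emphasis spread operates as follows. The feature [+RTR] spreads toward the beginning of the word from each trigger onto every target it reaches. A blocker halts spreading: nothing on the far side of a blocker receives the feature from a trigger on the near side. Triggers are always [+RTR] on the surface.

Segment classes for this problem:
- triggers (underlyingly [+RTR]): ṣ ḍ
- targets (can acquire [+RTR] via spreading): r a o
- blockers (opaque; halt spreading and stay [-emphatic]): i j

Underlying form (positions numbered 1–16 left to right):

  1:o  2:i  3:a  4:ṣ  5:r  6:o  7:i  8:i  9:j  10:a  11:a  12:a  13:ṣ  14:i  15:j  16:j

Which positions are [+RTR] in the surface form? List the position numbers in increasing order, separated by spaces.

3 4 10 11 12 13

From /ṣ/ at 4 leftward: 3 /a/ → [+RTR]; 2 /i/ blocks.
From /ṣ/ at 13 leftward: 12 /a/ → [+RTR]; 11 /a/ → [+RTR]; 10 /a/ → [+RTR]; 9 /j/ blocks.
Targets with no active source: positions 1 5 6 stay [-emphatic].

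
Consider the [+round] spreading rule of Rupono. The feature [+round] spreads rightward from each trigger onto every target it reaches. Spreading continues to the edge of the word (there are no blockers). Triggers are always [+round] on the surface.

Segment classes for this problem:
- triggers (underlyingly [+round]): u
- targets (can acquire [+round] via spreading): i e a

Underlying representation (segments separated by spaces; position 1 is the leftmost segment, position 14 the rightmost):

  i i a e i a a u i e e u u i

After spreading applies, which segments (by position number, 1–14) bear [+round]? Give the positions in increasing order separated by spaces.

8 9 10 11 12 13 14

From /u/ at 8 rightward: 9 /i/ → [+round]; 10 /e/ → [+round]; 11 /e/ → [+round]; 12 /u/ is itself a trigger — this domain ends here.
From /u/ at 12 rightward: 13 /u/ is itself a trigger — this domain ends here.
From /u/ at 13 rightward: 14 /i/ → [+round]; word edge.
Targets with no active source: positions 1 2 3 4 5 6 7 stay [-round].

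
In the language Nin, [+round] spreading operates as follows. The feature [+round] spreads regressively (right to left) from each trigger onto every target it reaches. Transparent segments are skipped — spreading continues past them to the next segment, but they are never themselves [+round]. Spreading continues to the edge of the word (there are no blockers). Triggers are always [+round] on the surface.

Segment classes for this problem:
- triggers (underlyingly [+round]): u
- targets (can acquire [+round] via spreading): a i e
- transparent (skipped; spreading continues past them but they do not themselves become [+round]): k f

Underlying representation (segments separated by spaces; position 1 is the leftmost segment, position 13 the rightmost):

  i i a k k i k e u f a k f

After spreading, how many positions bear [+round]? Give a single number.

From /u/ at 9 leftward: 8 /e/ → [+round]; 7 /k/ transparent; 6 /i/ → [+round]; 5 /k/ transparent; 4 /k/ transparent; 3 /a/ → [+round]; 2 /i/ → [+round]; 1 /i/ → [+round]; word edge.
Target with no active source: position 11 stays [-round].
[+round] positions on the surface: 1 2 3 6 8 9.

6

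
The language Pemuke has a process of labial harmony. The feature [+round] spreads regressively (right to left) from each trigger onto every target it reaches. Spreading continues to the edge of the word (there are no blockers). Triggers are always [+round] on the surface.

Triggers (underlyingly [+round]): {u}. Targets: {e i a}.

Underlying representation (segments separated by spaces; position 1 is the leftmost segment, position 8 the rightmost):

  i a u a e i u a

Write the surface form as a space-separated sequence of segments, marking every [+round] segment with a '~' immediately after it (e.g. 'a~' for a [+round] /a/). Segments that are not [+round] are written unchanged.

i~ a~ u~ a~ e~ i~ u~ a

From /u/ at 3 leftward: 2 /a/ → [+round]; 1 /i/ → [+round]; word edge.
From /u/ at 7 leftward: 6 /i/ → [+round]; 5 /e/ → [+round]; 4 /a/ → [+round]; 3 /u/ is itself a trigger — this domain ends here.
Target with no active source: position 8 stays [-round].
[+round] positions on the surface: 1 2 3 4 5 6 7.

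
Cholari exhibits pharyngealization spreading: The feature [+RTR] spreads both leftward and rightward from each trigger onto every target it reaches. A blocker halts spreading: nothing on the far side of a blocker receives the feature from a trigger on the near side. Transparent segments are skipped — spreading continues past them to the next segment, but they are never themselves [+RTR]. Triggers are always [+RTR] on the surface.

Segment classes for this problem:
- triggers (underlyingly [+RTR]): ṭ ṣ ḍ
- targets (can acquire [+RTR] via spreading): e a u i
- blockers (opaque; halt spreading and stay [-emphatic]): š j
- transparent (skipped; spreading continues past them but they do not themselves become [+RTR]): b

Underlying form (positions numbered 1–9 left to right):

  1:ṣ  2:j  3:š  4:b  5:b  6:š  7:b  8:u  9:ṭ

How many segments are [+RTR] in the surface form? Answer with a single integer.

3

From /ṣ/ at 1 rightward: 2 /j/ blocks.
From /ṣ/ at 1 leftward: word edge.
From /ṭ/ at 9 rightward: word edge.
From /ṭ/ at 9 leftward: 8 /u/ → [+RTR]; 7 /b/ transparent; 6 /š/ blocks.
[+RTR] positions on the surface: 1 8 9.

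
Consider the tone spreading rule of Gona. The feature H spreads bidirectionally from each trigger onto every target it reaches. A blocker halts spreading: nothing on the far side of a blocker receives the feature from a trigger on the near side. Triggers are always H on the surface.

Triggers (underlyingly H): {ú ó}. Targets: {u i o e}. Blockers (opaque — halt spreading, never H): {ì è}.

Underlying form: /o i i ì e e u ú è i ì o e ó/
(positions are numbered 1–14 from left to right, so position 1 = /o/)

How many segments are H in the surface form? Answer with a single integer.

From /ú/ at 8 rightward: 9 /è/ blocks.
From /ú/ at 8 leftward: 7 /u/ → H; 6 /e/ → H; 5 /e/ → H; 4 /ì/ blocks.
From /ó/ at 14 rightward: word edge.
From /ó/ at 14 leftward: 13 /e/ → H; 12 /o/ → H; 11 /ì/ blocks.
Targets with no active source: positions 1 2 3 10 stay [-high tone].
H positions on the surface: 5 6 7 8 12 13 14.

7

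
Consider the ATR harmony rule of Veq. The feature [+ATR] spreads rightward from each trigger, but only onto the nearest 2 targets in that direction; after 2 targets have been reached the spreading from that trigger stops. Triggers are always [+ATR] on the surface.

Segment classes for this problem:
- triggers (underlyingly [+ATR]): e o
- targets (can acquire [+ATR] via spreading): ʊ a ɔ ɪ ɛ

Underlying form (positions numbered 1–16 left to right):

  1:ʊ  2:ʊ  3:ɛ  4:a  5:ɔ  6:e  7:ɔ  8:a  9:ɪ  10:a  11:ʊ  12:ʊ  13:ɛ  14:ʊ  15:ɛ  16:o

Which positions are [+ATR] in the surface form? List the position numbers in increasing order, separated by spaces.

From /e/ at 6 rightward: 7 /ɔ/ → [+ATR]; 8 /a/ → [+ATR]; bound reached.
From /o/ at 16 rightward: word edge.
Targets with no active source: positions 1 2 3 4 5 9 10 11 12 13 14 15 stay [-ATR].

6 7 8 16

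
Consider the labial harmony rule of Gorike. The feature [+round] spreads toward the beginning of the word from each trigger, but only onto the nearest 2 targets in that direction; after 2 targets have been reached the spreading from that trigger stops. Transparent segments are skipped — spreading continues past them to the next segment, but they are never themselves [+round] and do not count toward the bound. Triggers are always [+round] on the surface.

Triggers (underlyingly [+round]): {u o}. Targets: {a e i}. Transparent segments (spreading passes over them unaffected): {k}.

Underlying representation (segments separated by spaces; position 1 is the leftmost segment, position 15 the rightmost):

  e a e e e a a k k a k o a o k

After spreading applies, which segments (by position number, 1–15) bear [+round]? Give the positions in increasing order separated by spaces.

7 10 12 13 14

From /o/ at 12 leftward: 11 /k/ transparent; 10 /a/ → [+round]; 9 /k/ transparent; 8 /k/ transparent; 7 /a/ → [+round]; bound reached.
From /o/ at 14 leftward: 13 /a/ → [+round]; 12 /o/ is itself a trigger — this domain ends here.
Targets with no active source: positions 1 2 3 4 5 6 stay [-round].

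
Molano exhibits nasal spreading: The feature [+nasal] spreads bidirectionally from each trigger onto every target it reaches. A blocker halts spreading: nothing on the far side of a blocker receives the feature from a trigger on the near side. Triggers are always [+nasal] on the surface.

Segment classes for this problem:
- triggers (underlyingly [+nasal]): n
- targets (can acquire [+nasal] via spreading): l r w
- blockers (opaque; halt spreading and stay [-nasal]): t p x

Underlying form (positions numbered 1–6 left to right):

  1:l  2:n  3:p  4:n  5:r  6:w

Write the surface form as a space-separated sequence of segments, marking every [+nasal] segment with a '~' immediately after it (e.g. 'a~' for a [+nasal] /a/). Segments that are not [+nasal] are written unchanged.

From /n/ at 2 rightward: 3 /p/ blocks.
From /n/ at 2 leftward: 1 /l/ → [+nasal]; word edge.
From /n/ at 4 rightward: 5 /r/ → [+nasal]; 6 /w/ → [+nasal]; word edge.
From /n/ at 4 leftward: 3 /p/ blocks.
[+nasal] positions on the surface: 1 2 4 5 6.

l~ n~ p n~ r~ w~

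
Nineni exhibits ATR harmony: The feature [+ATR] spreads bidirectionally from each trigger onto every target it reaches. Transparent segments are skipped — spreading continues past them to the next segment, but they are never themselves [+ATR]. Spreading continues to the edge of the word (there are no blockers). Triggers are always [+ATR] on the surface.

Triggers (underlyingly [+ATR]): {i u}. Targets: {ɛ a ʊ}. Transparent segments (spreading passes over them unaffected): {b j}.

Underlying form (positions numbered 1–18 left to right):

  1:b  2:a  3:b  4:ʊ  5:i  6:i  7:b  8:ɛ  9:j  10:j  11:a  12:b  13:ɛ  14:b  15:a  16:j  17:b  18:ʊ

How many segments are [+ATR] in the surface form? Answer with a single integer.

From /i/ at 5 rightward: 6 /i/ is itself a trigger — this domain ends here.
From /i/ at 5 leftward: 4 /ʊ/ → [+ATR]; 3 /b/ transparent; 2 /a/ → [+ATR]; 1 /b/ transparent; word edge.
From /i/ at 6 rightward: 7 /b/ transparent; 8 /ɛ/ → [+ATR]; 9 /j/ transparent; 10 /j/ transparent; 11 /a/ → [+ATR]; 12 /b/ transparent; 13 /ɛ/ → [+ATR]; 14 /b/ transparent; 15 /a/ → [+ATR]; 16 /j/ transparent; 17 /b/ transparent; 18 /ʊ/ → [+ATR]; word edge.
From /i/ at 6 leftward: 5 /i/ is itself a trigger — this domain ends here.
[+ATR] positions on the surface: 2 4 5 6 8 11 13 15 18.

9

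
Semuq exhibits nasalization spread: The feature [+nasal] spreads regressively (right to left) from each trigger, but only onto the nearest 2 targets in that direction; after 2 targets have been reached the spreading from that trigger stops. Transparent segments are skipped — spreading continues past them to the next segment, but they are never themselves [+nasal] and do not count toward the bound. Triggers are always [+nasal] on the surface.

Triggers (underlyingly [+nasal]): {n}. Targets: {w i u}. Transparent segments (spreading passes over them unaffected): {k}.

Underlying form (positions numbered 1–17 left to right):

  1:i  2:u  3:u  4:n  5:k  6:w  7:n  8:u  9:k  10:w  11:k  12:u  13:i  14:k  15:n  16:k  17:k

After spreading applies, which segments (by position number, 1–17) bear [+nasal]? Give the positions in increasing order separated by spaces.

From /n/ at 4 leftward: 3 /u/ → [+nasal]; 2 /u/ → [+nasal]; bound reached.
From /n/ at 7 leftward: 6 /w/ → [+nasal]; 5 /k/ transparent; 4 /n/ is itself a trigger — this domain ends here.
From /n/ at 15 leftward: 14 /k/ transparent; 13 /i/ → [+nasal]; 12 /u/ → [+nasal]; bound reached.
Targets with no active source: positions 1 8 10 stay [-nasal].

2 3 4 6 7 12 13 15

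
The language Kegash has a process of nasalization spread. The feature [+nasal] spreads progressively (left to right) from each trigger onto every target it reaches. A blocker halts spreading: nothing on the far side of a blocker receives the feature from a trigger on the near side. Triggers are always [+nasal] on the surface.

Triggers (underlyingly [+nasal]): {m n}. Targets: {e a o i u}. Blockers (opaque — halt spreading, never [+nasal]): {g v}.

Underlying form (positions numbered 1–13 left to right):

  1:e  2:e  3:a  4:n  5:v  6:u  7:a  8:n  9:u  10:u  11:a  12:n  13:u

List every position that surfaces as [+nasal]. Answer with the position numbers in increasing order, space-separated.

4 8 9 10 11 12 13

From /n/ at 4 rightward: 5 /v/ blocks.
From /n/ at 8 rightward: 9 /u/ → [+nasal]; 10 /u/ → [+nasal]; 11 /a/ → [+nasal]; 12 /n/ is itself a trigger — this domain ends here.
From /n/ at 12 rightward: 13 /u/ → [+nasal]; word edge.
Targets with no active source: positions 1 2 3 6 7 stay [-nasal].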